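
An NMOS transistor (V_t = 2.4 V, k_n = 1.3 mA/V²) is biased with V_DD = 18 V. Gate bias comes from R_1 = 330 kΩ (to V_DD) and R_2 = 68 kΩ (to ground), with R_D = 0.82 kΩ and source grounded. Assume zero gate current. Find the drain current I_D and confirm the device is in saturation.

V_G = V_DD·R_2/(R_1+R_2) = 18×68/398 = 3.08 V. With the source grounded, V_GS = V_G = 3.08 V.
Assume saturation: I_D = (k_n/2)(V_GS − V_t)² = (1.3/2)×(3.08 − 2.4)² = 0.65×0.675² = 0.296 mA.
V_DS = V_DD − I_D·R_D = 18 − 0.296×0.82 = 17.8 V.
Saturation requires V_DS ≥ V_GS − V_t = 0.675 V; 17.8 ≥ 0.675 ✓.

I_D ≈ 0.3 mA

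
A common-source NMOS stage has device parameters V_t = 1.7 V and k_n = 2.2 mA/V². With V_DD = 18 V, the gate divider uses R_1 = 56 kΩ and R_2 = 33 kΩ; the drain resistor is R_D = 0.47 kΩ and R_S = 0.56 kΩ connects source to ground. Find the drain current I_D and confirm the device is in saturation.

I_D ≈ 5.1 mA

V_G = V_DD·R_2/(R_1+R_2) = 18×33/89 = 6.67 V.
Assume saturation: I_D = (k_n/2)(V_GS − V_t)² with V_GS = V_G − I_D·R_S = 6.67 − 0.56·I_D.
Substituting gives 0.345·I_D² − 7.13·I_D + 27.2 = 0, with roots I_D = 5.05 or 15.6 mA.
The root I_D = 15.6 mA gives V_GS = -2.07 V ≤ V_t, so take I_D = 5.05 mA.
Then V_GS = 3.84 V and V_DS = V_DD − I_D(R_D+R_S) = 18 − 5.05×1.03 = 12.8 V.
Saturation requires V_DS ≥ V_GS − V_t = 2.14 V; 12.8 ≥ 2.14 ✓.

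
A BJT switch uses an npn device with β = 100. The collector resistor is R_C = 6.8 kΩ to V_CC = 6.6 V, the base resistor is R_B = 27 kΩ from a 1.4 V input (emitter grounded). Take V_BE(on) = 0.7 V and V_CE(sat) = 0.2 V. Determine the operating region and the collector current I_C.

Assume active: I_B = (1.4 − 0.7)/27 = 0.0259 mA, giving I_C = β·I_B = 2.59 mA.
But then V_CE = 6.6 − 2.59×6.8 = -11 V < V_CE(sat) = 0.2 V — impossible in the active region.
So the transistor is saturated. With V_CE = 0.2 V, I_C = (V_CC − 0.2)/R_C = 6.4/6.8 = 0.941 mA.
Check: β·I_B = 2.59 mA > I_C = 0.941 mA, confirming saturation.

saturation; I_C ≈ 0.94 mA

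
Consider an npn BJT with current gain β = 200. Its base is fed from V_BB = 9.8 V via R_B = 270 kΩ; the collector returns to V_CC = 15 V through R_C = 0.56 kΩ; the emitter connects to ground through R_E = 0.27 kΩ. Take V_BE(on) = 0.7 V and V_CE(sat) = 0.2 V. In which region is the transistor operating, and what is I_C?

active; I_C ≈ 5.6 mA

Assume active. Base-emitter loop: I_B = (V_BB − V_BE)/(R_B + (β+1)R_E) = (9.8 − 0.7)/(270 + 201×0.27) = 0.0281 mA.
I_C = β·I_B = 200×0.0281 = 5.61 mA.
V_CE = V_CC − I_C·R_C − I_E·R_E = 15 − 5.61×0.56 − 5.64×0.27 = 10.3 V > V_CE(sat), so the active-region assumption holds.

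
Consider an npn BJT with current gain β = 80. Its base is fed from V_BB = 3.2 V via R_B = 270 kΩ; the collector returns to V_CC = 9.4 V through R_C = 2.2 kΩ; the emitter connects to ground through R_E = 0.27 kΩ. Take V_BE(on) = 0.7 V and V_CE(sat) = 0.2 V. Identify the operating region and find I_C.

active; I_C ≈ 0.69 mA

Assume active. Base-emitter loop: I_B = (V_BB − V_BE)/(R_B + (β+1)R_E) = (3.2 − 0.7)/(270 + 81×0.27) = 0.00857 mA.
I_C = β·I_B = 80×0.00857 = 0.685 mA.
V_CE = V_CC − I_C·R_C − I_E·R_E = 9.4 − 0.685×2.2 − 0.694×0.27 = 7.71 V > V_CE(sat), so the active-region assumption holds.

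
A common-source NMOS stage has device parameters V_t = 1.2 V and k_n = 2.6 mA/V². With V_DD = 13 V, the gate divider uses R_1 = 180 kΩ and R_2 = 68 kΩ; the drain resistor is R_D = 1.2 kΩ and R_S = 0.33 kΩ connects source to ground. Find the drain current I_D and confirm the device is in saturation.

I_D ≈ 2.8 mA

V_G = V_DD·R_2/(R_1+R_2) = 13×68/248 = 3.56 V.
Assume saturation: I_D = (k_n/2)(V_GS − V_t)² with V_GS = V_G − I_D·R_S = 3.56 − 0.33·I_D.
Substituting gives 0.142·I_D² − 3.03·I_D + 7.27 = 0, with roots I_D = 2.75 or 18.6 mA.
The root I_D = 18.6 mA gives V_GS = -2.59 V ≤ V_t, so take I_D = 2.75 mA.
Then V_GS = 2.66 V and V_DS = V_DD − I_D(R_D+R_S) = 13 − 2.75×1.53 = 8.79 V.
Saturation requires V_DS ≥ V_GS − V_t = 1.46 V; 8.79 ≥ 1.46 ✓.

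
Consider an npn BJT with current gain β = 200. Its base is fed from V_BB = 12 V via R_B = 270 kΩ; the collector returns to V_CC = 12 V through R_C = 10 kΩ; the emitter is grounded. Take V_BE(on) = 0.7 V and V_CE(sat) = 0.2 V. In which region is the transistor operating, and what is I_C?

saturation; I_C ≈ 1.2 mA

Assume active: I_B = (12 − 0.7)/270 = 0.0419 mA, giving I_C = β·I_B = 8.37 mA.
But then V_CE = 12 − 8.37×10 = -71.7 V < V_CE(sat) = 0.2 V — impossible in the active region.
So the transistor is saturated. With V_CE = 0.2 V, I_C = (V_CC − 0.2)/R_C = 11.8/10 = 1.18 mA.
Check: β·I_B = 8.37 mA > I_C = 1.18 mA, confirming saturation.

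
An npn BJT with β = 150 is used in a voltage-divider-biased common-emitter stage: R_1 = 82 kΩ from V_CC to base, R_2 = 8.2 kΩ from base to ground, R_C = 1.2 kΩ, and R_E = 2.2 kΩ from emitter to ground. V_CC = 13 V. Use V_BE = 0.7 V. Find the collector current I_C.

I_C ≈ 0.21 mA

Thevenize the base divider: V_Th = V_CC·R_2/(R_1+R_2) = 13×8.2/90.2 = 1.18 V, R_Th = R_1‖R_2 = 7.45 kΩ.
Base-emitter loop: V_Th = I_B·R_Th + V_BE + (β+1)I_B·R_E, so I_B = (1.18 − 0.7) / (7.45 + 151×2.2) = 0.00142 mA.
I_C = β·I_B = 150×0.00142 = 0.213 mA, and I_E = (β+1)I_B = 0.214 mA.
V_CE = V_CC − I_C·R_C − I_E·R_E = 13 − 0.213×1.2 − 0.214×2.2 = 12.3 V.
V_CE = 12.3 V > 0.2 V confirms active-region operation.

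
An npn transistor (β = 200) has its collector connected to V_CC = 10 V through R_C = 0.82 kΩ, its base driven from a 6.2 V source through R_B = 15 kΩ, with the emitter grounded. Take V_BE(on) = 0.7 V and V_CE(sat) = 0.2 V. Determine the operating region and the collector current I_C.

Assume active: I_B = (6.2 − 0.7)/15 = 0.367 mA, giving I_C = β·I_B = 73.3 mA.
But then V_CE = 10 − 73.3×0.82 = -50.1 V < V_CE(sat) = 0.2 V — impossible in the active region.
So the transistor is saturated. With V_CE = 0.2 V, I_C = (V_CC − 0.2)/R_C = 9.8/0.82 = 12 mA.
Check: β·I_B = 73.3 mA > I_C = 12 mA, confirming saturation.

saturation; I_C ≈ 12 mA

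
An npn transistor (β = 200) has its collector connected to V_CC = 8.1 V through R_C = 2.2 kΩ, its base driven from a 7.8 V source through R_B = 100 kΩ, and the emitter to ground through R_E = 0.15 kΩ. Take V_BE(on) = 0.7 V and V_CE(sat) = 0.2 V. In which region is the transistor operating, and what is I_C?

Assume active: I_B = (7.8 − 0.7)/(100 + 201×0.15) = 0.0546 mA, I_C = β·I_B = 10.9 mA.
Then V_CE = 8.1 − 10.9×2.2 − 11×0.15 = -17.5 V < 0.2 V — the active assumption fails.
Re-solve with V_CE = 0.2 V. KCL at the emitter: V_E/R_E = (V_BB−0.7−V_E)/R_B + (V_CC−0.2−V_E)/R_C, giving V_E = 0.514 V.
I_C = (V_CC − 0.2 − V_E)/R_C = (7.9 − 0.514)/2.2 = 3.36 mA.
Check: I_B = (7.1 − 0.514)/100 = 0.0659 mA, and β·I_B = 13.2 mA > I_C, confirming saturation.

saturation; I_C ≈ 3.4 mA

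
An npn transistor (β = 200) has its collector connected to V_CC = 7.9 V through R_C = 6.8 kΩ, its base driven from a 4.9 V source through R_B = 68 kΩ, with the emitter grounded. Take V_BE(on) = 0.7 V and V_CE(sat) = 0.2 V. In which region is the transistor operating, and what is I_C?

Assume active: I_B = (4.9 − 0.7)/68 = 0.0618 mA, giving I_C = β·I_B = 12.4 mA.
But then V_CE = 7.9 − 12.4×6.8 = -76.1 V < V_CE(sat) = 0.2 V — impossible in the active region.
So the transistor is saturated. With V_CE = 0.2 V, I_C = (V_CC − 0.2)/R_C = 7.7/6.8 = 1.13 mA.
Check: β·I_B = 12.4 mA > I_C = 1.13 mA, confirming saturation.

saturation; I_C ≈ 1.1 mA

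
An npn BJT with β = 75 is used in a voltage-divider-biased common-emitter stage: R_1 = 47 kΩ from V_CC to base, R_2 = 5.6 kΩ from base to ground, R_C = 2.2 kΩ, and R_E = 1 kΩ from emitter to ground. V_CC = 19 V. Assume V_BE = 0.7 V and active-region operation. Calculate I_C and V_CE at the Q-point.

I_C ≈ 1.2 mA, V_CE ≈ 15 V

Thevenize the base divider: V_Th = V_CC·R_2/(R_1+R_2) = 19×5.6/52.6 = 2.02 V, R_Th = R_1‖R_2 = 5 kΩ.
Base-emitter loop: V_Th = I_B·R_Th + V_BE + (β+1)I_B·R_E, so I_B = (2.02 − 0.7) / (5 + 76×1) = 0.0163 mA.
I_C = β·I_B = 75×0.0163 = 1.22 mA, and I_E = (β+1)I_B = 1.24 mA.
V_CE = V_CC − I_C·R_C − I_E·R_E = 19 − 1.22×2.2 − 1.24×1 = 15.1 V.
V_CE = 15.1 V > 0.2 V confirms active-region operation.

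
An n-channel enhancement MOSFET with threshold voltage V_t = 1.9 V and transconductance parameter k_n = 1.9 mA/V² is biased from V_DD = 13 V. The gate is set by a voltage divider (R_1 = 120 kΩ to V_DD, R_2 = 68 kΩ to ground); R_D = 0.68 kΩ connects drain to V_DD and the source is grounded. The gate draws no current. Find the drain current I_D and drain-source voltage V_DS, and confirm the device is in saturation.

V_G = V_DD·R_2/(R_1+R_2) = 13×68/188 = 4.7 V. With the source grounded, V_GS = V_G = 4.7 V.
Assume saturation: I_D = (k_n/2)(V_GS − V_t)² = (1.9/2)×(4.7 − 1.9)² = 0.95×2.8² = 7.46 mA.
V_DS = V_DD − I_D·R_D = 13 − 7.46×0.68 = 7.93 V.
Saturation requires V_DS ≥ V_GS − V_t = 2.8 V; 7.93 ≥ 2.8 ✓.

I_D ≈ 7.5 mA, V_DS ≈ 7.9 V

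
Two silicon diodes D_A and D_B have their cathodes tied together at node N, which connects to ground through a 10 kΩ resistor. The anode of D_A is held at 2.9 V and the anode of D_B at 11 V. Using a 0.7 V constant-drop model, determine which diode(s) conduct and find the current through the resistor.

Only D_B conducts; I_R ≈ 1 mA

Assume both conduct. Then node N would need to be at both 2.9−0.7 = 2.2 V and 11−0.7 = 10.3 V, which is impossible.
Assume only D_B conducts: V_N = 11 − 0.7 = 10.3 V, so I_R = 10.3/10 = 1.03 mA.
Check D_A: its anode-to-cathode voltage is 2.9 − 10.3 = -7.4 V < 0.7 V, so it is off. The assumption is consistent.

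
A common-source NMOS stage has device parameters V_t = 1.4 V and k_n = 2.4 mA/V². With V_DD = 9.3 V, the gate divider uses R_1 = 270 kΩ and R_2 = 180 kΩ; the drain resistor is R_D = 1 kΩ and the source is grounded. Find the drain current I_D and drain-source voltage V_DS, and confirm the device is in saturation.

I_D ≈ 6.5 mA, V_DS ≈ 2.8 V

V_G = V_DD·R_2/(R_1+R_2) = 9.3×180/450 = 3.72 V. With the source grounded, V_GS = V_G = 3.72 V.
Assume saturation: I_D = (k_n/2)(V_GS − V_t)² = (2.4/2)×(3.72 − 1.4)² = 1.2×2.32² = 6.46 mA.
V_DS = V_DD − I_D·R_D = 9.3 − 6.46×1 = 2.84 V.
Saturation requires V_DS ≥ V_GS − V_t = 2.32 V; 2.84 ≥ 2.32 ✓.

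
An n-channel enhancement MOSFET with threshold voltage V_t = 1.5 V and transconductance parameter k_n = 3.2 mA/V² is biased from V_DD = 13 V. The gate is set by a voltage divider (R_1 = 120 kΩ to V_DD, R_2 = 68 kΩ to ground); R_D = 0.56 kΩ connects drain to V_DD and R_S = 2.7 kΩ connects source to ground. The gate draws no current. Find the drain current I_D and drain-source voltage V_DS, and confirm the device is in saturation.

I_D ≈ 0.91 mA, V_DS ≈ 10 V

V_G = V_DD·R_2/(R_1+R_2) = 13×68/188 = 4.7 V.
Assume saturation: I_D = (k_n/2)(V_GS − V_t)² with V_GS = V_G − I_D·R_S = 4.7 − 2.7·I_D.
Substituting gives 11.7·I_D² − 28.7·I_D + 16.4 = 0, with roots I_D = 0.907 or 1.55 mA.
The root I_D = 1.55 mA gives V_GS = 0.516 V ≤ V_t, so take I_D = 0.907 mA.
Then V_GS = 2.25 V and V_DS = V_DD − I_D(R_D+R_S) = 13 − 0.907×3.26 = 10 V.
Saturation requires V_DS ≥ V_GS − V_t = 0.753 V; 10 ≥ 0.753 ✓.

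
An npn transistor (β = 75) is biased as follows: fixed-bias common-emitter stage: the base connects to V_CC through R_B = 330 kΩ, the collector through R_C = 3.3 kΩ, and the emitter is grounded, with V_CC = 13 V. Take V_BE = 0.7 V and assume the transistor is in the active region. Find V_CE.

Base loop: V_CC = I_B·R_B + V_BE, so I_B = (13 − 0.7)/330 kΩ = 0.0373 mA.
In the active region I_C = β·I_B = 75 × 0.0373 = 2.8 mA.
Collector loop: V_CE = V_CC − I_C·R_C = 13 − 2.8×3.3 = 3.77 V.
Since V_CE = 3.77 V > V_CE(sat) ≈ 0.2 V, the transistor is in the active region as assumed.

V_CE ≈ 3.8 V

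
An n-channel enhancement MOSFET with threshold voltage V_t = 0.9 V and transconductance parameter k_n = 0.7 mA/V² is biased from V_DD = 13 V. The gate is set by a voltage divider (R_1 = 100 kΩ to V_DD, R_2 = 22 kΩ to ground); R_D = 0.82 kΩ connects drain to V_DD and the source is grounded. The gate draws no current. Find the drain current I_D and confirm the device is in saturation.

I_D ≈ 0.73 mA

V_G = V_DD·R_2/(R_1+R_2) = 13×22/122 = 2.34 V. With the source grounded, V_GS = V_G = 2.34 V.
Assume saturation: I_D = (k_n/2)(V_GS − V_t)² = (0.7/2)×(2.34 − 0.9)² = 0.35×1.44² = 0.73 mA.
V_DS = V_DD − I_D·R_D = 13 − 0.73×0.82 = 12.4 V.
Saturation requires V_DS ≥ V_GS − V_t = 1.44 V; 12.4 ≥ 1.44 ✓.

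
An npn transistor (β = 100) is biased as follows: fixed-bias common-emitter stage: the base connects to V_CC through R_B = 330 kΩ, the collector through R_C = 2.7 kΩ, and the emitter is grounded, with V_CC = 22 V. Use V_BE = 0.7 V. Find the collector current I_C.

I_C ≈ 6.5 mA

Base loop: V_CC = I_B·R_B + V_BE, so I_B = (22 − 0.7)/330 kΩ = 0.0645 mA.
In the active region I_C = β·I_B = 100 × 0.0645 = 6.45 mA.
Collector loop: V_CE = V_CC − I_C·R_C = 22 − 6.45×2.7 = 4.57 V.
Since V_CE = 4.57 V > V_CE(sat) ≈ 0.2 V, the transistor is in the active region as assumed.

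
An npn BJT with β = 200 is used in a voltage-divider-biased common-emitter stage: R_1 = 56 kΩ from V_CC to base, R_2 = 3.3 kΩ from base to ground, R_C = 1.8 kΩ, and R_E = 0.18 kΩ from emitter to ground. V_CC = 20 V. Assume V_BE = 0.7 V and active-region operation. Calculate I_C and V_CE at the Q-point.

I_C ≈ 2.1 mA, V_CE ≈ 16 V

Thevenize the base divider: V_Th = V_CC·R_2/(R_1+R_2) = 20×3.3/59.3 = 1.11 V, R_Th = R_1‖R_2 = 3.12 kΩ.
Base-emitter loop: V_Th = I_B·R_Th + V_BE + (β+1)I_B·R_E, so I_B = (1.11 − 0.7) / (3.12 + 201×0.18) = 0.0105 mA.
I_C = β·I_B = 200×0.0105 = 2.1 mA, and I_E = (β+1)I_B = 2.11 mA.
V_CE = V_CC − I_C·R_C − I_E·R_E = 20 − 2.1×1.8 − 2.11×0.18 = 15.8 V.
V_CE = 15.8 V > 0.2 V confirms active-region operation.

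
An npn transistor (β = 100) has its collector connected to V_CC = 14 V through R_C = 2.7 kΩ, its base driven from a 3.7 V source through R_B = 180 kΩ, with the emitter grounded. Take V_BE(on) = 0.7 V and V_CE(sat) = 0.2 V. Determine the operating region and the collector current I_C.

active; I_C ≈ 1.7 mA

Assume active. Base-emitter loop: I_B = (V_BB − V_BE)/R_B = (3.7 − 0.7)/180 = 0.0167 mA.
I_C = β·I_B = 100×0.0167 = 1.67 mA.
V_CE = V_CC − I_C·R_C = 14 − 1.67×2.7 = 9.5 V > V_CE(sat), so the active-region assumption holds.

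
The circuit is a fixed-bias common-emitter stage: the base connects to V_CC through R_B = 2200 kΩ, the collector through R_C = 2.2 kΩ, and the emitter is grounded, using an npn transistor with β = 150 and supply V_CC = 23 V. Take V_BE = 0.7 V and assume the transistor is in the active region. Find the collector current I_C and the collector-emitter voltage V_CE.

Base loop: V_CC = I_B·R_B + V_BE, so I_B = (23 − 0.7)/2200 kΩ = 0.0101 mA.
In the active region I_C = β·I_B = 150 × 0.0101 = 1.52 mA.
Collector loop: V_CE = V_CC − I_C·R_C = 23 − 1.52×2.2 = 19.7 V.
Since V_CE = 19.7 V > V_CE(sat) ≈ 0.2 V, the transistor is in the active region as assumed.

I_C ≈ 1.5 mA, V_CE ≈ 20 V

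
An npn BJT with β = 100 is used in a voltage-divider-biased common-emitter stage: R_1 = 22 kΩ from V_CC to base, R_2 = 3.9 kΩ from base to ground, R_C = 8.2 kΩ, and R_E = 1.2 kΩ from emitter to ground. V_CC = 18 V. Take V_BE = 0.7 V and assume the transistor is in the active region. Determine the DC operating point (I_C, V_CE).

Thevenize the base divider: V_Th = V_CC·R_2/(R_1+R_2) = 18×3.9/25.9 = 2.71 V, R_Th = R_1‖R_2 = 3.31 kΩ.
Base-emitter loop: V_Th = I_B·R_Th + V_BE + (β+1)I_B·R_E, so I_B = (2.71 − 0.7) / (3.31 + 101×1.2) = 0.0161 mA.
I_C = β·I_B = 100×0.0161 = 1.61 mA, and I_E = (β+1)I_B = 1.63 mA.
V_CE = V_CC − I_C·R_C − I_E·R_E = 18 − 1.61×8.2 − 1.63×1.2 = 2.8 V.
V_CE = 2.8 V > 0.2 V confirms active-region operation.

I_C ≈ 1.6 mA, V_CE ≈ 2.8 V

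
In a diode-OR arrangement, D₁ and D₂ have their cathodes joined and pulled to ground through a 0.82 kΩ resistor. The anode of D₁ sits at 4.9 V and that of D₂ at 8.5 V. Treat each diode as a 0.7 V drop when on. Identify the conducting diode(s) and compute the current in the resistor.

Assume both conduct. Then node N would need to be at both 4.9−0.7 = 4.2 V and 8.5−0.7 = 7.8 V, which is impossible.
Assume only D₂ conducts: V_N = 8.5 − 0.7 = 7.8 V, so I_R = 7.8/0.82 = 9.51 mA.
Check D₁: its anode-to-cathode voltage is 4.9 − 7.8 = -2.9 V < 0.7 V, so it is off. The assumption is consistent.

Only D₂ conducts; I_R ≈ 9.5 mA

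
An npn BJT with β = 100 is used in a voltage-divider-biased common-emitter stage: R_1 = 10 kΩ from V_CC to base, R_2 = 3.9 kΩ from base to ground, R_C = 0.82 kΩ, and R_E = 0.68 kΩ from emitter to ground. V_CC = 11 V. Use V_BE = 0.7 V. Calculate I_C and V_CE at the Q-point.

I_C ≈ 3.3 mA, V_CE ≈ 6 V

Thevenize the base divider: V_Th = V_CC·R_2/(R_1+R_2) = 11×3.9/13.9 = 3.09 V, R_Th = R_1‖R_2 = 2.81 kΩ.
Base-emitter loop: V_Th = I_B·R_Th + V_BE + (β+1)I_B·R_E, so I_B = (3.09 − 0.7) / (2.81 + 101×0.68) = 0.0334 mA.
I_C = β·I_B = 100×0.0334 = 3.34 mA, and I_E = (β+1)I_B = 3.37 mA.
V_CE = V_CC − I_C·R_C − I_E·R_E = 11 − 3.34×0.82 − 3.37×0.68 = 5.97 V.
V_CE = 5.97 V > 0.2 V confirms active-region operation.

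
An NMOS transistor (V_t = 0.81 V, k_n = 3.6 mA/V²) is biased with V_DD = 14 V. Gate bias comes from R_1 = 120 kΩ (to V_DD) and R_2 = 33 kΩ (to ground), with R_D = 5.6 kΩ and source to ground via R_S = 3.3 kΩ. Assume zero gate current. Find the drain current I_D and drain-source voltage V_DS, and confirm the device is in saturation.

I_D ≈ 0.51 mA, V_DS ≈ 9.5 V

V_G = V_DD·R_2/(R_1+R_2) = 14×33/153 = 3.02 V.
Assume saturation: I_D = (k_n/2)(V_GS − V_t)² with V_GS = V_G − I_D·R_S = 3.02 − 3.3·I_D.
Substituting gives 19.6·I_D² − 27.3·I_D + 8.79 = 0, with roots I_D = 0.509 or 0.882 mA.
The root I_D = 0.882 mA gives V_GS = 0.11 V ≤ V_t, so take I_D = 0.509 mA.
Then V_GS = 1.34 V and V_DS = V_DD − I_D(R_D+R_S) = 14 − 0.509×8.9 = 9.47 V.
Saturation requires V_DS ≥ V_GS − V_t = 0.532 V; 9.47 ≥ 0.532 ✓.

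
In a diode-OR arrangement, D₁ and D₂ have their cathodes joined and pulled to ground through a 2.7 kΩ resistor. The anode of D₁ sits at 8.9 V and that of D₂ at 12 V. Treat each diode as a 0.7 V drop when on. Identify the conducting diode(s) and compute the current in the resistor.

Assume both conduct. Then node N would need to be at both 8.9−0.7 = 8.2 V and 12−0.7 = 11.3 V, which is impossible.
Assume only D₂ conducts: V_N = 12 − 0.7 = 11.3 V, so I_R = 11.3/2.7 = 4.19 mA.
Check D₁: its anode-to-cathode voltage is 8.9 − 11.3 = -2.4 V < 0.7 V, so it is off. The assumption is consistent.

Only D₂ conducts; I_R ≈ 4.2 mA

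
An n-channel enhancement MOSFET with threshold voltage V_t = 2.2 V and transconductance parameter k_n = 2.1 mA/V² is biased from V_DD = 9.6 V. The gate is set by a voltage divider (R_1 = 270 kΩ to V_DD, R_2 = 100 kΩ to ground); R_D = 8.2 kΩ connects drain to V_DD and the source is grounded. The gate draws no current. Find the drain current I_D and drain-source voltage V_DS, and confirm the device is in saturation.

V_G = V_DD·R_2/(R_1+R_2) = 9.6×100/370 = 2.59 V. With the source grounded, V_GS = V_G = 2.59 V.
Assume saturation: I_D = (k_n/2)(V_GS − V_t)² = (2.1/2)×(2.59 − 2.2)² = 1.05×0.395² = 0.163 mA.
V_DS = V_DD − I_D·R_D = 9.6 − 0.163×8.2 = 8.26 V.
Saturation requires V_DS ≥ V_GS − V_t = 0.395 V; 8.26 ≥ 0.395 ✓.

I_D ≈ 0.16 mA, V_DS ≈ 8.3 V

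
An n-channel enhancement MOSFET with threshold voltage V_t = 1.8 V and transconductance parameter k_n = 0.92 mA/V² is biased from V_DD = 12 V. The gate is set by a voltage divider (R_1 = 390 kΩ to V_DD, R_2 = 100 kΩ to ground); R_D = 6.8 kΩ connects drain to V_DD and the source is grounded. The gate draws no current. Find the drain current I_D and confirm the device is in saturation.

I_D ≈ 0.19 mA

V_G = V_DD·R_2/(R_1+R_2) = 12×100/490 = 2.45 V. With the source grounded, V_GS = V_G = 2.45 V.
Assume saturation: I_D = (k_n/2)(V_GS − V_t)² = (0.92/2)×(2.45 − 1.8)² = 0.46×0.649² = 0.194 mA.
V_DS = V_DD − I_D·R_D = 12 − 0.194×6.8 = 10.7 V.
Saturation requires V_DS ≥ V_GS − V_t = 0.649 V; 10.7 ≥ 0.649 ✓.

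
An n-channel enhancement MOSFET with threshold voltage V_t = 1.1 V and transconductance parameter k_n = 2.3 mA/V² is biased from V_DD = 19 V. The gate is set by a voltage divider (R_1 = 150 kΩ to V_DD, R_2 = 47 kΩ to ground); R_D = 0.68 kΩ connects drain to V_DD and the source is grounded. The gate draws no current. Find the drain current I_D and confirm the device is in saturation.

V_G = V_DD·R_2/(R_1+R_2) = 19×47/197 = 4.53 V. With the source grounded, V_GS = V_G = 4.53 V.
Assume saturation: I_D = (k_n/2)(V_GS − V_t)² = (2.3/2)×(4.53 − 1.1)² = 1.15×3.43² = 13.6 mA.
V_DS = V_DD − I_D·R_D = 19 − 13.6×0.68 = 9.78 V.
Saturation requires V_DS ≥ V_GS − V_t = 3.43 V; 9.78 ≥ 3.43 ✓.

I_D ≈ 14 mA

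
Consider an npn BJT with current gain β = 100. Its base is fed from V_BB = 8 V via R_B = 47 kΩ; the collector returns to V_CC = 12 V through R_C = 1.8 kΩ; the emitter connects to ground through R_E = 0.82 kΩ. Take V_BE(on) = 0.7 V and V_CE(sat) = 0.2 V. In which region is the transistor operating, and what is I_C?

saturation; I_C ≈ 4.5 mA

Assume active: I_B = (8 − 0.7)/(47 + 101×0.82) = 0.0562 mA, I_C = β·I_B = 5.62 mA.
Then V_CE = 12 − 5.62×1.8 − 5.68×0.82 = -2.78 V < 0.2 V — the active assumption fails.
Re-solve with V_CE = 0.2 V. KCL at the emitter: V_E/R_E = (V_BB−0.7−V_E)/R_B + (V_CC−0.2−V_E)/R_C, giving V_E = 3.74 V.
I_C = (V_CC − 0.2 − V_E)/R_C = (11.8 − 3.74)/1.8 = 4.48 mA.
Check: I_B = (7.3 − 3.74)/47 = 0.0758 mA, and β·I_B = 7.58 mA > I_C, confirming saturation.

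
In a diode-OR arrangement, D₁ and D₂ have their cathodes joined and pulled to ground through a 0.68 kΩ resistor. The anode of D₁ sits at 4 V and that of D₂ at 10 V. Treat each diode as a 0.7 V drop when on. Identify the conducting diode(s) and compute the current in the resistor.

Only D₂ conducts; I_R ≈ 14 mA

Assume both conduct. Then node N would need to be at both 4−0.7 = 3.3 V and 10−0.7 = 9.3 V, which is impossible.
Assume only D₂ conducts: V_N = 10 − 0.7 = 9.3 V, so I_R = 9.3/0.68 = 13.7 mA.
Check D₁: its anode-to-cathode voltage is 4 − 9.3 = -5.3 V < 0.7 V, so it is off. The assumption is consistent.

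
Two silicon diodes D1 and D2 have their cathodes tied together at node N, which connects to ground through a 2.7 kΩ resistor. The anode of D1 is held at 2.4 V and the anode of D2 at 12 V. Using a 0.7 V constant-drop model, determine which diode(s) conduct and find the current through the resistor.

Assume both conduct. Then node N would need to be at both 2.4−0.7 = 1.7 V and 12−0.7 = 11.3 V, which is impossible.
Assume only D2 conducts: V_N = 12 − 0.7 = 11.3 V, so I_R = 11.3/2.7 = 4.19 mA.
Check D1: its anode-to-cathode voltage is 2.4 − 11.3 = -8.9 V < 0.7 V, so it is off. The assumption is consistent.

Only D2 conducts; I_R ≈ 4.2 mA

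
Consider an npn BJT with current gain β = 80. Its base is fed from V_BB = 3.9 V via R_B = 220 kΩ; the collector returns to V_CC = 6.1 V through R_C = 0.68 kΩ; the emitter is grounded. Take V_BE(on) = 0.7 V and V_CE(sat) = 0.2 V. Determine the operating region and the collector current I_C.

active; I_C ≈ 1.2 mA

Assume active. Base-emitter loop: I_B = (V_BB − V_BE)/R_B = (3.9 − 0.7)/220 = 0.0145 mA.
I_C = β·I_B = 80×0.0145 = 1.16 mA.
V_CE = V_CC − I_C·R_C = 6.1 − 1.16×0.68 = 5.31 V > V_CE(sat), so the active-region assumption holds.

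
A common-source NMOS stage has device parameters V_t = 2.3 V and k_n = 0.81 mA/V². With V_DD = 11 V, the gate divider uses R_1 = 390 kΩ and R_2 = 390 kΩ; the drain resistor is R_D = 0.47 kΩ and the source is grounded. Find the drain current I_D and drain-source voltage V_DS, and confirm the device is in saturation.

I_D ≈ 4.1 mA, V_DS ≈ 9.1 V

V_G = V_DD·R_2/(R_1+R_2) = 11×390/780 = 5.5 V. With the source grounded, V_GS = V_G = 5.5 V.
Assume saturation: I_D = (k_n/2)(V_GS − V_t)² = (0.81/2)×(5.5 − 2.3)² = 0.405×3.2² = 4.15 mA.
V_DS = V_DD − I_D·R_D = 11 − 4.15×0.47 = 9.05 V.
Saturation requires V_DS ≥ V_GS − V_t = 3.2 V; 9.05 ≥ 3.2 ✓.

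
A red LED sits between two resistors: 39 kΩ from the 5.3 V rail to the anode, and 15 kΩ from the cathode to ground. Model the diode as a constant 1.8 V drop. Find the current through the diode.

The two resistors are in series with the diode, so KVL gives 5.3 = I·39 + 1.8 + I·15.
I = (5.3 − 1.8) / (39 + 15) kΩ = 3.5 / 54 = 0.0648 mA.

I ≈ 0.065 mA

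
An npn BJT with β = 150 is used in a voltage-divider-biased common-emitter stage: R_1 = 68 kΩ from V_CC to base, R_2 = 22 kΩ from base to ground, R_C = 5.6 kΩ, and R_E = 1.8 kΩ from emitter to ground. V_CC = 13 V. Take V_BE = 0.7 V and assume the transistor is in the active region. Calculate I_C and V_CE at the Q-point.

Thevenize the base divider: V_Th = V_CC·R_2/(R_1+R_2) = 13×22/90 = 3.18 V, R_Th = R_1‖R_2 = 16.6 kΩ.
Base-emitter loop: V_Th = I_B·R_Th + V_BE + (β+1)I_B·R_E, so I_B = (3.18 − 0.7) / (16.6 + 151×1.8) = 0.00859 mA.
I_C = β·I_B = 150×0.00859 = 1.29 mA, and I_E = (β+1)I_B = 1.3 mA.
V_CE = V_CC − I_C·R_C − I_E·R_E = 13 − 1.29×5.6 − 1.3×1.8 = 3.45 V.
V_CE = 3.45 V > 0.2 V confirms active-region operation.

I_C ≈ 1.3 mA, V_CE ≈ 3.4 V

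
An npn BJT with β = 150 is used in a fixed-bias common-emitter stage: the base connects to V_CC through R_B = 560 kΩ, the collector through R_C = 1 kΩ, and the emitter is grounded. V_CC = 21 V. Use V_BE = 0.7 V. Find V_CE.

V_CE ≈ 16 V

Base loop: V_CC = I_B·R_B + V_BE, so I_B = (21 − 0.7)/560 kΩ = 0.0363 mA.
In the active region I_C = β·I_B = 150 × 0.0363 = 5.44 mA.
Collector loop: V_CE = V_CC − I_C·R_C = 21 − 5.44×1 = 15.6 V.
Since V_CE = 15.6 V > V_CE(sat) ≈ 0.2 V, the transistor is in the active region as assumed.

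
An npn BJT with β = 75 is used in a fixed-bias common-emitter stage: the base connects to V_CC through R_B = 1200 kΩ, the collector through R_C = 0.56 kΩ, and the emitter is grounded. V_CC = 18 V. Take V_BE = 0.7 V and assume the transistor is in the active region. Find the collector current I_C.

Base loop: V_CC = I_B·R_B + V_BE, so I_B = (18 − 0.7)/1200 kΩ = 0.0144 mA.
In the active region I_C = β·I_B = 75 × 0.0144 = 1.08 mA.
Collector loop: V_CE = V_CC − I_C·R_C = 18 − 1.08×0.56 = 17.4 V.
Since V_CE = 17.4 V > V_CE(sat) ≈ 0.2 V, the transistor is in the active region as assumed.

I_C ≈ 1.1 mA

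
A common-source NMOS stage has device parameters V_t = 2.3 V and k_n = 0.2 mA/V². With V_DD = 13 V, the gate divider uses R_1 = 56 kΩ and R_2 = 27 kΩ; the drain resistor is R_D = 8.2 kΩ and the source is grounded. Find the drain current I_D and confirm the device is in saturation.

I_D ≈ 0.37 mA

V_G = V_DD·R_2/(R_1+R_2) = 13×27/83 = 4.23 V. With the source grounded, V_GS = V_G = 4.23 V.
Assume saturation: I_D = (k_n/2)(V_GS − V_t)² = (0.2/2)×(4.23 − 2.3)² = 0.1×1.93² = 0.372 mA.
V_DS = V_DD − I_D·R_D = 13 − 0.372×8.2 = 9.95 V.
Saturation requires V_DS ≥ V_GS − V_t = 1.93 V; 9.95 ≥ 1.93 ✓.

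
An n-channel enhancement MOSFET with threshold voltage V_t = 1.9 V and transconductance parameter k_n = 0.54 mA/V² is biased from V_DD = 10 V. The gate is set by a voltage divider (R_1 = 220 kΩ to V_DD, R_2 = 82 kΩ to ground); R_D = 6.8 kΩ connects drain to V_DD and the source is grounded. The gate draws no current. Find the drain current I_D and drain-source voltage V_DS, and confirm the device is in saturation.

I_D ≈ 0.18 mA, V_DS ≈ 8.8 V

V_G = V_DD·R_2/(R_1+R_2) = 10×82/302 = 2.72 V. With the source grounded, V_GS = V_G = 2.72 V.
Assume saturation: I_D = (k_n/2)(V_GS − V_t)² = (0.54/2)×(2.72 − 1.9)² = 0.27×0.815² = 0.179 mA.
V_DS = V_DD − I_D·R_D = 10 − 0.179×6.8 = 8.78 V.
Saturation requires V_DS ≥ V_GS − V_t = 0.815 V; 8.78 ≥ 0.815 ✓.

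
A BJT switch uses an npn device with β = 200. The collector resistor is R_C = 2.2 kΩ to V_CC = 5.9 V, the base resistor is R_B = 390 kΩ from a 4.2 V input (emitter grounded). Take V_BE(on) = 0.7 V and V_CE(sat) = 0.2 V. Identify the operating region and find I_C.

active; I_C ≈ 1.8 mA

Assume active. Base-emitter loop: I_B = (V_BB − V_BE)/R_B = (4.2 − 0.7)/390 = 0.00897 mA.
I_C = β·I_B = 200×0.00897 = 1.79 mA.
V_CE = V_CC − I_C·R_C = 5.9 − 1.79×2.2 = 1.95 V > V_CE(sat), so the active-region assumption holds.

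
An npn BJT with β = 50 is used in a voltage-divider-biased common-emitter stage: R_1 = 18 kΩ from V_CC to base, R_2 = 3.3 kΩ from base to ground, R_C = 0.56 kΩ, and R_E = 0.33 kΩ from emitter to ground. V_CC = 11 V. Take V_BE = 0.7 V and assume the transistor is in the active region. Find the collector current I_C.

Thevenize the base divider: V_Th = V_CC·R_2/(R_1+R_2) = 11×3.3/21.3 = 1.7 V, R_Th = R_1‖R_2 = 2.79 kΩ.
Base-emitter loop: V_Th = I_B·R_Th + V_BE + (β+1)I_B·R_E, so I_B = (1.7 − 0.7) / (2.79 + 51×0.33) = 0.0512 mA.
I_C = β·I_B = 50×0.0512 = 2.56 mA, and I_E = (β+1)I_B = 2.61 mA.
V_CE = V_CC − I_C·R_C − I_E·R_E = 11 − 2.56×0.56 − 2.61×0.33 = 8.71 V.
V_CE = 8.71 V > 0.2 V confirms active-region operation.

I_C ≈ 2.6 mA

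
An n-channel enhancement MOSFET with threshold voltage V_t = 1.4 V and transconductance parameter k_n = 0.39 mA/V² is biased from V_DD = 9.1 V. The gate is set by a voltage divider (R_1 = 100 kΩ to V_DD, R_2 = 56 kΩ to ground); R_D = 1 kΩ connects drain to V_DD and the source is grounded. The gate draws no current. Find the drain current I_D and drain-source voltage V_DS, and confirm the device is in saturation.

V_G = V_DD·R_2/(R_1+R_2) = 9.1×56/156 = 3.27 V. With the source grounded, V_GS = V_G = 3.27 V.
Assume saturation: I_D = (k_n/2)(V_GS − V_t)² = (0.39/2)×(3.27 − 1.4)² = 0.195×1.87² = 0.679 mA.
V_DS = V_DD − I_D·R_D = 9.1 − 0.679×1 = 8.42 V.
Saturation requires V_DS ≥ V_GS − V_t = 1.87 V; 8.42 ≥ 1.87 ✓.

I_D ≈ 0.68 mA, V_DS ≈ 8.4 V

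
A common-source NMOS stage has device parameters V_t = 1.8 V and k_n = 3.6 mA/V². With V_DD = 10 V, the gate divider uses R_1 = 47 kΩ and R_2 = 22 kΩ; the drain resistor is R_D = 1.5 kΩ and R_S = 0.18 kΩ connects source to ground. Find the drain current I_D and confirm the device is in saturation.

V_G = V_DD·R_2/(R_1+R_2) = 10×22/69 = 3.19 V.
Assume saturation: I_D = (k_n/2)(V_GS − V_t)² with V_GS = V_G − I_D·R_S = 3.19 − 0.18·I_D.
Substituting gives 0.0583·I_D² − 1.9·I_D + 3.47 = 0, with roots I_D = 1.94 or 30.6 mA.
The root I_D = 30.6 mA gives V_GS = -2.33 V ≤ V_t, so take I_D = 1.94 mA.
Then V_GS = 2.84 V and V_DS = V_DD − I_D(R_D+R_S) = 10 − 1.94×1.68 = 6.74 V.
Saturation requires V_DS ≥ V_GS − V_t = 1.04 V; 6.74 ≥ 1.04 ✓.

I_D ≈ 1.9 mA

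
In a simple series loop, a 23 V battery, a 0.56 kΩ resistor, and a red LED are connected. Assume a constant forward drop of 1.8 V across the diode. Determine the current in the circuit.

KVL around the loop: 23 = V_D + I·R = 1.8 + I × 0.56 kΩ.
So I = (23 − 1.8) / 0.56 kΩ = 21.2 / 0.56 = 37.9 mA.

I ≈ 38 mA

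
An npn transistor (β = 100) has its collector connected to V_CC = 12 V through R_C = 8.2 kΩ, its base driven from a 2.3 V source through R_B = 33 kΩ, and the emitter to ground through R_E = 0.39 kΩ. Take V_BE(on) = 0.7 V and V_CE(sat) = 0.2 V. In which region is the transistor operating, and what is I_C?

saturation; I_C ≈ 1.4 mA

Assume active: I_B = (2.3 − 0.7)/(33 + 101×0.39) = 0.0221 mA, I_C = β·I_B = 2.21 mA.
Then V_CE = 12 − 2.21×8.2 − 2.23×0.39 = -6.99 V < 0.2 V — the active assumption fails.
Re-solve with V_CE = 0.2 V. KCL at the emitter: V_E/R_E = (V_BB−0.7−V_E)/R_B + (V_CC−0.2−V_E)/R_C, giving V_E = 0.548 V.
I_C = (V_CC − 0.2 − V_E)/R_C = (11.8 − 0.548)/8.2 = 1.37 mA.
Check: I_B = (1.6 − 0.548)/33 = 0.0319 mA, and β·I_B = 3.19 mA > I_C, confirming saturation.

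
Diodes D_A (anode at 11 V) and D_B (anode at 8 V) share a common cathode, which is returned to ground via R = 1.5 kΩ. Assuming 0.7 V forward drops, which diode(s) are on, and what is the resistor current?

Assume both conduct. Then node N would need to be at both 11−0.7 = 10.3 V and 8−0.7 = 7.3 V, which is impossible.
Assume only D_A conducts: V_N = 11 − 0.7 = 10.3 V, so I_R = 10.3/1.5 = 6.87 mA.
Check D_B: its anode-to-cathode voltage is 8 − 10.3 = -2.3 V < 0.7 V, so it is off. The assumption is consistent.

Only D_A conducts; I_R ≈ 6.9 mA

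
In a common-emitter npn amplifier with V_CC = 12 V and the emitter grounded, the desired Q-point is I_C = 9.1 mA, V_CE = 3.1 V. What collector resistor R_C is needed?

Collector loop: V_CC = I_C·R_C + V_CE.
R_C = (V_CC − V_CE)/I_C = (12 − 3.1)/9.1 = 0.978 kΩ.

R_C ≈ 0.98 kΩ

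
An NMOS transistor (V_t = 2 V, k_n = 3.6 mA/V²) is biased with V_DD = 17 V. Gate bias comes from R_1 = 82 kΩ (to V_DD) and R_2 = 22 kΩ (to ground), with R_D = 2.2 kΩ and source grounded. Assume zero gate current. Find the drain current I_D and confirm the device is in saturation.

V_G = V_DD·R_2/(R_1+R_2) = 17×22/104 = 3.6 V. With the source grounded, V_GS = V_G = 3.6 V.
Assume saturation: I_D = (k_n/2)(V_GS − V_t)² = (3.6/2)×(3.6 − 2)² = 1.8×1.6² = 4.59 mA.
V_DS = V_DD − I_D·R_D = 17 − 4.59×2.2 = 6.91 V.
Saturation requires V_DS ≥ V_GS − V_t = 1.6 V; 6.91 ≥ 1.6 ✓.

I_D ≈ 4.6 mA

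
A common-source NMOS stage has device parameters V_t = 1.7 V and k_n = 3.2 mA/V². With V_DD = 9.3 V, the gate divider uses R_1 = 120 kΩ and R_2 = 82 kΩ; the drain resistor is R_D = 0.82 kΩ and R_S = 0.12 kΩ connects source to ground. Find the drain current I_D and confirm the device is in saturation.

I_D ≈ 4 mA

V_G = V_DD·R_2/(R_1+R_2) = 9.3×82/202 = 3.78 V.
Assume saturation: I_D = (k_n/2)(V_GS − V_t)² with V_GS = V_G − I_D·R_S = 3.78 − 0.12·I_D.
Substituting gives 0.023·I_D² − 1.8·I_D + 6.89 = 0, with roots I_D = 4.04 or 73.9 mA.
The root I_D = 73.9 mA gives V_GS = -5.1 V ≤ V_t, so take I_D = 4.04 mA.
Then V_GS = 3.29 V and V_DS = V_DD − I_D(R_D+R_S) = 9.3 − 4.04×0.94 = 5.5 V.
Saturation requires V_DS ≥ V_GS − V_t = 1.59 V; 5.5 ≥ 1.59 ✓.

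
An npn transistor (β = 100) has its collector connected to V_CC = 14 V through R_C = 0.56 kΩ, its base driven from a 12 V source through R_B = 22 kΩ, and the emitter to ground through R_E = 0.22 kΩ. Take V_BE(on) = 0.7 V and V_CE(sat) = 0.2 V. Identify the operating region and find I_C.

saturation; I_C ≈ 18 mA

Assume active: I_B = (12 − 0.7)/(22 + 101×0.22) = 0.256 mA, I_C = β·I_B = 25.6 mA.
Then V_CE = 14 − 25.6×0.56 − 25.8×0.22 = -5.99 V < 0.2 V — the active assumption fails.
Re-solve with V_CE = 0.2 V. KCL at the emitter: V_E/R_E = (V_BB−0.7−V_E)/R_B + (V_CC−0.2−V_E)/R_C, giving V_E = 3.95 V.
I_C = (V_CC − 0.2 − V_E)/R_C = (13.8 − 3.95)/0.56 = 17.6 mA.
Check: I_B = (11.3 − 3.95)/22 = 0.334 mA, and β·I_B = 33.4 mA > I_C, confirming saturation.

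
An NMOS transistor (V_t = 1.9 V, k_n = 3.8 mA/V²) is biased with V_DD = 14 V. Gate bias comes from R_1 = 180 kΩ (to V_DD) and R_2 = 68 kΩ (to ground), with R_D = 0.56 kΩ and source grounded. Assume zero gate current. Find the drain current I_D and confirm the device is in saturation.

V_G = V_DD·R_2/(R_1+R_2) = 14×68/248 = 3.84 V. With the source grounded, V_GS = V_G = 3.84 V.
Assume saturation: I_D = (k_n/2)(V_GS − V_t)² = (3.8/2)×(3.84 − 1.9)² = 1.9×1.94² = 7.14 mA.
V_DS = V_DD − I_D·R_D = 14 − 7.14×0.56 = 10 V.
Saturation requires V_DS ≥ V_GS − V_t = 1.94 V; 10 ≥ 1.94 ✓.

I_D ≈ 7.1 mA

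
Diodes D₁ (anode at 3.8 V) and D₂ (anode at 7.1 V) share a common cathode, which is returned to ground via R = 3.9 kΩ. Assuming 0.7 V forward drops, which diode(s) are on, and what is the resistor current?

Only D₂ conducts; I_R ≈ 1.6 mA

Assume both conduct. Then node N would need to be at both 3.8−0.7 = 3.1 V and 7.1−0.7 = 6.4 V, which is impossible.
Assume only D₂ conducts: V_N = 7.1 − 0.7 = 6.4 V, so I_R = 6.4/3.9 = 1.64 mA.
Check D₁: its anode-to-cathode voltage is 3.8 − 6.4 = -2.6 V < 0.7 V, so it is off. The assumption is consistent.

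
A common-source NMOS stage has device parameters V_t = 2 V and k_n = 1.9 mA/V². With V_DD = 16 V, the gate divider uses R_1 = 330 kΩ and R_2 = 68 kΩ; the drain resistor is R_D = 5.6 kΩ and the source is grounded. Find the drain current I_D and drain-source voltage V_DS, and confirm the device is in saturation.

V_G = V_DD·R_2/(R_1+R_2) = 16×68/398 = 2.73 V. With the source grounded, V_GS = V_G = 2.73 V.
Assume saturation: I_D = (k_n/2)(V_GS − V_t)² = (1.9/2)×(2.73 − 2)² = 0.95×0.734² = 0.511 mA.
V_DS = V_DD − I_D·R_D = 16 − 0.511×5.6 = 13.1 V.
Saturation requires V_DS ≥ V_GS − V_t = 0.734 V; 13.1 ≥ 0.734 ✓.

I_D ≈ 0.51 mA, V_DS ≈ 13 V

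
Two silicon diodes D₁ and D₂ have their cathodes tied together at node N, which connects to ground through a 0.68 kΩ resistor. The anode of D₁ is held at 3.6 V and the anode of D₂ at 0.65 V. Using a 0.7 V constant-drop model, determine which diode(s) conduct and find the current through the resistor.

Only D₁ conducts; I_R ≈ 4.3 mA

Assume both conduct. Then node N would need to be at both 3.6−0.7 = 2.9 V and 0.65−0.7 = -0.05 V, which is impossible.
Assume only D₁ conducts: V_N = 3.6 − 0.7 = 2.9 V, so I_R = 2.9/0.68 = 4.26 mA.
Check D₂: its anode-to-cathode voltage is 0.65 − 2.9 = -2.25 V < 0.7 V, so it is off. The assumption is consistent.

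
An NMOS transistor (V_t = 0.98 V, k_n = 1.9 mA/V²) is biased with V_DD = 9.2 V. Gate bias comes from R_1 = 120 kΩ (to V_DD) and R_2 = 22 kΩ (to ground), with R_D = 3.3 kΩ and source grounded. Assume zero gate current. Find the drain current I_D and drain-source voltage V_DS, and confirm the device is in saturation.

I_D ≈ 0.19 mA, V_DS ≈ 8.6 V

V_G = V_DD·R_2/(R_1+R_2) = 9.2×22/142 = 1.43 V. With the source grounded, V_GS = V_G = 1.43 V.
Assume saturation: I_D = (k_n/2)(V_GS − V_t)² = (1.9/2)×(1.43 − 0.98)² = 0.95×0.445² = 0.188 mA.
V_DS = V_DD − I_D·R_D = 9.2 − 0.188×3.3 = 8.58 V.
Saturation requires V_DS ≥ V_GS − V_t = 0.445 V; 8.58 ≥ 0.445 ✓.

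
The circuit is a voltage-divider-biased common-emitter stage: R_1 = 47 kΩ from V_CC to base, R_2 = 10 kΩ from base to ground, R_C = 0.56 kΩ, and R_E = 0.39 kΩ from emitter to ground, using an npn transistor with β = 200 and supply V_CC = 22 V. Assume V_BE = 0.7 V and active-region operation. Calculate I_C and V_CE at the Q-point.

I_C ≈ 7.3 mA, V_CE ≈ 15 V

Thevenize the base divider: V_Th = V_CC·R_2/(R_1+R_2) = 22×10/57 = 3.86 V, R_Th = R_1‖R_2 = 8.25 kΩ.
Base-emitter loop: V_Th = I_B·R_Th + V_BE + (β+1)I_B·R_E, so I_B = (3.86 − 0.7) / (8.25 + 201×0.39) = 0.0365 mA.
I_C = β·I_B = 200×0.0365 = 7.29 mA, and I_E = (β+1)I_B = 7.33 mA.
V_CE = V_CC − I_C·R_C − I_E·R_E = 22 − 7.29×0.56 − 7.33×0.39 = 15.1 V.
V_CE = 15.1 V > 0.2 V confirms active-region operation.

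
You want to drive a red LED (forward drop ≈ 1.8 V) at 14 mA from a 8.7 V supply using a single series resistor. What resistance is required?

R ≈ 0.49 kΩ

The resistor drops V_S − V_D = 8.7 − 1.8 = 6.9 V at 14 mA.
R = 6.9 V / 14 mA = 0.493 kΩ.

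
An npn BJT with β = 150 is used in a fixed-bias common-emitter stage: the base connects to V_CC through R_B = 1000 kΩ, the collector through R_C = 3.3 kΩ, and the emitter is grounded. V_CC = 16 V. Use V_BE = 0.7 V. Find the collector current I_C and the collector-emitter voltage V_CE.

Base loop: V_CC = I_B·R_B + V_BE, so I_B = (16 − 0.7)/1000 kΩ = 0.0153 mA.
In the active region I_C = β·I_B = 150 × 0.0153 = 2.3 mA.
Collector loop: V_CE = V_CC − I_C·R_C = 16 − 2.3×3.3 = 8.43 V.
Since V_CE = 8.43 V > V_CE(sat) ≈ 0.2 V, the transistor is in the active region as assumed.

I_C ≈ 2.3 mA, V_CE ≈ 8.4 V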